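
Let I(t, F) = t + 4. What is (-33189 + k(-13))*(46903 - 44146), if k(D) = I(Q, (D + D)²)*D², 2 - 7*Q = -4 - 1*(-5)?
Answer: -627002454/7 ≈ -8.9572e+7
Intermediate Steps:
Q = ⅐ (Q = 2/7 - (-4 - 1*(-5))/7 = 2/7 - (-4 + 5)/7 = 2/7 - ⅐*1 = 2/7 - ⅐ = ⅐ ≈ 0.14286)
I(t, F) = 4 + t
k(D) = 29*D²/7 (k(D) = (4 + ⅐)*D² = 29*D²/7)
(-33189 + k(-13))*(46903 - 44146) = (-33189 + (29/7)*(-13)²)*(46903 - 44146) = (-33189 + (29/7)*169)*2757 = (-33189 + 4901/7)*2757 = -227422/7*2757 = -627002454/7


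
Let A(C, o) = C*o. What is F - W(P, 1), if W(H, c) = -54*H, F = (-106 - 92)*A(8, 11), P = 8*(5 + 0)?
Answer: -15264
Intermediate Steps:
P = 40 (P = 8*5 = 40)
F = -17424 (F = (-106 - 92)*(8*11) = -198*88 = -17424)
F - W(P, 1) = -17424 - (-54)*40 = -17424 - 1*(-2160) = -17424 + 2160 = -15264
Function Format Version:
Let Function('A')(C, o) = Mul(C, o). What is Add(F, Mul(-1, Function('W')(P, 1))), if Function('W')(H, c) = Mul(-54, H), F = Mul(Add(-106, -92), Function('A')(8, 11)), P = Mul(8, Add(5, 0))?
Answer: -15264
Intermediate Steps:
P = 40 (P = Mul(8, 5) = 40)
F = -17424 (F = Mul(Add(-106, -92), Mul(8, 11)) = Mul(-198, 88) = -17424)
Add(F, Mul(-1, Function('W')(P, 1))) = Add(-17424, Mul(-1, Mul(-54, 40))) = Add(-17424, Mul(-1, -2160)) = Add(-17424, 2160) = -15264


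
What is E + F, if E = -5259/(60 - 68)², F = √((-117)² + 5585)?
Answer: -5259/64 + √19274 ≈ 56.659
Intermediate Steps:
F = √19274 (F = √(13689 + 5585) = √19274 ≈ 138.83)
E = -5259/64 (E = -5259/((-8)²) = -5259/64 ≈ -82.172)
E + F = -5259/64 + √19274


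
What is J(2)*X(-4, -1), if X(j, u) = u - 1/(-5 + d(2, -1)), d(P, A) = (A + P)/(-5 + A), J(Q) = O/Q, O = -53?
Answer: 1325/62 ≈ 21.371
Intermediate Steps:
J(Q) = -53/Q
d(P, A) = (A + P)/(-5 + A)
X(j, u) = 6/31 + u (X(j, u) = u - 1/(-5 + (-1 + 2)/(-5 - 1)) = u - 1/(-5 + 1/(-6)) = u - 1/(-5 - ⅙*1) = u - 1/(-5 - ⅙) = u - 1/(-31/6) = u - 1*(-6/31) = u + 6/31 = 6/31 + u)
J(2)*X(-4, -1) = (-53/2)*(6/31 - 1) = -53*½*(-25/31) = -53/2*(-25/31) = 1325/62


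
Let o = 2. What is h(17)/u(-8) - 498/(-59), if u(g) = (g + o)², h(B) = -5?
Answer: 17633/2124 ≈ 8.3018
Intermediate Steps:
u(g) = (2 + g)² (u(g) = (g + 2)² = (2 + g)²)
h(17)/u(-8) - 498/(-59) = -5/(2 - 8)² - 498/(-59) = -5/((-6)²) - 498*(-1/59) = -5/36 + 498/59 = 17633/2124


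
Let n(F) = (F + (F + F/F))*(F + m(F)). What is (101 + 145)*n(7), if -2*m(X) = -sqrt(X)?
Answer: 25830 + 1845*sqrt(7) ≈ 30711.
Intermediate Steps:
m(X) = sqrt(X)/2 (m(X) = -(-1)*sqrt(X)/2 = sqrt(X)/2)
n(F) = (1 + 2*F)*(F + sqrt(F)/2) (n(F) = (F + (F + F/F))*(F + sqrt(F)/2) = (F + (F + 1))*(F + sqrt(F)/2) = (F + (1 + F))*(F + sqrt(F)/2) = (1 + 2*F)*(F + sqrt(F)/2))
(101 + 145)*n(7) = (101 + 145)*(7 + 7**(3/2) + sqrt(7)/2 + 2*7**2) = 246*(7 + 7*sqrt(7) + sqrt(7)/2 + 2*49) = 246*(7 + 7*sqrt(7) + sqrt(7)/2 + 98) = 246*(105 + 15*sqrt(7)/2) = 25830 + 1845*sqrt(7)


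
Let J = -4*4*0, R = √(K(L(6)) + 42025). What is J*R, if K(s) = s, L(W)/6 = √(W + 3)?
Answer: 0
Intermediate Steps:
L(W) = 6*√(3 + W) (L(W) = 6*√(W + 3) = 6*√(3 + W))
R = √42043 (R = √(6*√(3 + 6) + 42025) = √(6*√9 + 42025) = √(6*3 + 42025) = √(18 + 42025) = √42043 ≈ 205.04)
J = 0 (J = -16*0 = 0)
J*R = 0*√42043 = 0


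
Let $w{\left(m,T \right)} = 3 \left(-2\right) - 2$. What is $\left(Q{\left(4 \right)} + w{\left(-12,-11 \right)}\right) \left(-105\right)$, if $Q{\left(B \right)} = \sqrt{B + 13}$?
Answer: $840 - 105 \sqrt{17} \approx 407.07$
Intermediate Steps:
$Q{\left(B \right)} = \sqrt{13 + B}$
$w{\left(m,T \right)} = -8$ ($w{\left(m,T \right)} = -6 - 2 = -8$)
$\left(Q{\left(4 \right)} + w{\left(-12,-11 \right)}\right) \left(-105\right) = \left(\sqrt{13 + 4} - 8\right) \left(-105\right) = \left(\sqrt{17} - 8\right) \left(-105\right) = \left(-8 + \sqrt{17}\right) \left(-105\right) = 840 - 105 \sqrt{17}$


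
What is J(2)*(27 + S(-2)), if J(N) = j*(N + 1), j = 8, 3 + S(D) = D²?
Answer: 672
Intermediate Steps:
S(D) = -3 + D²
J(N) = 8 + 8*N (J(N) = 8*(N + 1) = 8*(1 + N) = 8 + 8*N)
J(2)*(27 + S(-2)) = (8 + 8*2)*(27 + (-3 + (-2)²)) = (8 + 16)*(27 + (-3 + 4)) = 24*(27 + 1) = 24*28 = 672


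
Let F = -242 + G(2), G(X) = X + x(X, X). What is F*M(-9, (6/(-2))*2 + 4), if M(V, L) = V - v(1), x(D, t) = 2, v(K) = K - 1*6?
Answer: 952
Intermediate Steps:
v(K) = -6 + K (v(K) = K - 6 = -6 + K)
G(X) = 2 + X (G(X) = X + 2 = 2 + X)
M(V, L) = 5 + V (M(V, L) = V - (-6 + 1) = V - 1*(-5) = V + 5 = 5 + V)
F = -238 (F = -242 + (2 + 2) = -242 + 4 = -238)
F*M(-9, (6/(-2))*2 + 4) = -238*(5 - 9) = -238*(-4) = 952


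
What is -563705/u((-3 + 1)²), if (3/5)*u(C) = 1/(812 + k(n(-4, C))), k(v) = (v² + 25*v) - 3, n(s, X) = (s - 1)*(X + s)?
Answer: -273622407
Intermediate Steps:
n(s, X) = (-1 + s)*(X + s)
k(v) = -3 + v² + 25*v
u(C) = 5/(3*(1309 + (20 - 5*C)² - 125*C)) (u(C) = 5/(3*(812 + (-3 + ((-4)² - C - 1*(-4) + C*(-4))² + 25*((-4)² - C - 1*(-4) + C*(-4))))) = 5/(3*(812 + (-3 + (16 - C + 4 - 4*C)² + 25*(16 - C + 4 - 4*C)))) = 5/(3*(812 + (-3 + (20 - 5*C)² + 25*(20 - 5*C)))) = 5/(3*(812 + (-3 + (20 - 5*C)² + (500 - 125*C)))) = 5/(3*(812 + (497 + (20 - 5*C)² - 125*C))) = 5/(3*(1309 + (20 - 5*C)² - 125*C)))
-563705/u((-3 + 1)²) = -(578023107 - 109922475*(-3 + 1)² + 8455575*(-3 + 1)⁴) = -563705/(5/(3*(1709 - 325*(-2)² + 25*((-2)²)²))) = -563705/(5/(3*(1709 - 325*4 + 25*4²))) = -563705/(5/(3*(1709 - 1300 + 25*16))) = -563705/(5/(3*(1709 - 1300 + 400))) = -563705/((5/3)/809) = -563705/((5/3)*(1/809)) = -563705/5/2427 = -563705*2427/5 = -273622407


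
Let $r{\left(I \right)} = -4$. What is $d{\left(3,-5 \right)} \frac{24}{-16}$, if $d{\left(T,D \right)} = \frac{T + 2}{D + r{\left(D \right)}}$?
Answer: $\frac{5}{6} \approx 0.83333$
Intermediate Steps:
$d{\left(T,D \right)} = \frac{2 + T}{-4 + D}$ ($d{\left(T,D \right)} = \frac{T + 2}{D - 4} = \frac{2 + T}{-4 + D}$)
$d{\left(3,-5 \right)} \frac{24}{-16} = \frac{2 + 3}{-4 - 5} \frac{24}{-16} = \frac{1}{-9} \cdot 5 \cdot 24 \left(- \frac{1}{16}\right) = \left(- \frac{1}{9}\right) 5 \left(- \frac{3}{2}\right) = \left(- \frac{5}{9}\right) \left(- \frac{3}{2}\right) = \frac{5}{6}$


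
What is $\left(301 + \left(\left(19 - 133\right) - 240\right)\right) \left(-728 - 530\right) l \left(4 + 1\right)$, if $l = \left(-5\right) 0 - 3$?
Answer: $-1000110$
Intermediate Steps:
$l = -3$ ($l = 0 - 3 = -3$)
$\left(301 + \left(\left(19 - 133\right) - 240\right)\right) \left(-728 - 530\right) l \left(4 + 1\right) = \left(301 + \left(\left(19 - 133\right) - 240\right)\right) \left(-728 - 530\right) \left(- 3 \left(4 + 1\right)\right) = \left(301 - 354\right) \left(-1258\right) \left(\left(-3\right) 5\right) = \left(301 - 354\right) \left(-1258\right) \left(-15\right) = \left(-53\right) \left(-1258\right) \left(-15\right) = 66674 \left(-15\right) = -1000110$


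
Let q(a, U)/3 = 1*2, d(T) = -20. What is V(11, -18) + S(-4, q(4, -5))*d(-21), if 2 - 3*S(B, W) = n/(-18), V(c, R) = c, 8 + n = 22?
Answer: -203/27 ≈ -7.5185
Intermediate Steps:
n = 14 (n = -8 + 22 = 14)
q(a, U) = 6 (q(a, U) = 3*(1*2) = 3*2 = 6)
S(B, W) = 25/27 (S(B, W) = 2/3 - 14/(3*(-18)) = 2/3 - 14*(-1)/(3*18) = 2/3 - 1/3*(-7/9) = 2/3 + 7/27 = 25/27)
V(11, -18) + S(-4, q(4, -5))*d(-21) = 11 + (25/27)*(-20) = 11 - 500/27 = -203/27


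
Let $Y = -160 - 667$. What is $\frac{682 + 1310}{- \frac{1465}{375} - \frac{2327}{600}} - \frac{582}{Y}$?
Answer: $- \frac{109523542}{429213} \approx -255.17$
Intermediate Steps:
$Y = -827$
$\frac{682 + 1310}{- \frac{1465}{375} - \frac{2327}{600}} - \frac{582}{Y} = \frac{682 + 1310}{- \frac{1465}{375} - \frac{2327}{600}} - \frac{582}{-827} = \frac{1992}{\left(-1465\right) \frac{1}{375} - \frac{2327}{600}} - - \frac{582}{827} = \frac{1992}{- \frac{293}{75} - \frac{2327}{600}} + \frac{582}{827} = \frac{1992}{- \frac{1557}{200}} + \frac{582}{827} = 1992 \left(- \frac{200}{1557}\right) + \frac{582}{827} = - \frac{132800}{519} + \frac{582}{827} = - \frac{109523542}{429213}$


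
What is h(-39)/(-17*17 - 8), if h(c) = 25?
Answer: -25/297 ≈ -0.084175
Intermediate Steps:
h(-39)/(-17*17 - 8) = 25/(-17*17 - 8) = 25/(-289 - 8) = 25/(-297) = 25*(-1/297) = -25/297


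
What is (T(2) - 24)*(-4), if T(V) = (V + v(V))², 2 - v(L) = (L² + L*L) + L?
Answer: -48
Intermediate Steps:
v(L) = 2 - L - 2*L² (v(L) = 2 - ((L² + L*L) + L) = 2 - ((L² + L²) + L) = 2 - (2*L² + L) = 2 - (L + 2*L²) = 2 + (-L - 2*L²) = 2 - L - 2*L²)
T(V) = (2 - 2*V²)² (T(V) = (V + (2 - V - 2*V²))² = (2 - 2*V²)²)
(T(2) - 24)*(-4) = (4*(-1 + 2²)² - 24)*(-4) = (4*(-1 + 4)² - 24)*(-4) = (4*3² - 24)*(-4) = (4*9 - 24)*(-4) = (36 - 24)*(-4) = 12*(-4) = -48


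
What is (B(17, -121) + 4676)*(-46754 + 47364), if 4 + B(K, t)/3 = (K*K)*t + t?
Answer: -61369660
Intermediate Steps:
B(K, t) = -12 + 3*t + 3*t*K² (B(K, t) = -12 + 3*((K*K)*t + t) = -12 + 3*(K²*t + t) = -12 + 3*(t*K² + t) = -12 + 3*(t + t*K²) = -12 + (3*t + 3*t*K²) = -12 + 3*t + 3*t*K²)
(B(17, -121) + 4676)*(-46754 + 47364) = ((-12 + 3*(-121) + 3*(-121)*17²) + 4676)*(-46754 + 47364) = ((-12 - 363 + 3*(-121)*289) + 4676)*610 = ((-12 - 363 - 104907) + 4676)*610 = (-105282 + 4676)*610 = -100606*610 = -61369660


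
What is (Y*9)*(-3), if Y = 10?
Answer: -270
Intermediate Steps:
(Y*9)*(-3) = (10*9)*(-3) = 90*(-3) = -270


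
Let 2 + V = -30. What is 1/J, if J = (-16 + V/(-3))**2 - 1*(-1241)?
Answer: 9/11425 ≈ 0.00078775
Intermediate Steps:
V = -32 (V = -2 - 30 = -32)
J = 11425/9 (J = (-16 - 32/(-3))**2 - 1*(-1241) = (-16 - 32*(-1/3))**2 + 1241 = (-16 + 32/3)**2 + 1241 = (-16/3)**2 + 1241 = 256/9 + 1241 = 11425/9 ≈ 1269.4)
1/J = 1/(11425/9) = 9/11425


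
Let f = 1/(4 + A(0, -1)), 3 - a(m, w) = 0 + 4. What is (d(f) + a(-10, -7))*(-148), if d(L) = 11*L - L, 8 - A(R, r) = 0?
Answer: 74/3 ≈ 24.667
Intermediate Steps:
A(R, r) = 8 (A(R, r) = 8 - 1*0 = 8 + 0 = 8)
a(m, w) = -1 (a(m, w) = 3 - (0 + 4) = 3 - 1*4 = 3 - 4 = -1)
f = 1/12 (f = 1/(4 + 8) = 1/12 ≈ 0.083333)
d(L) = 10*L
(d(f) + a(-10, -7))*(-148) = (10*(1/12) - 1)*(-148) = (⅚ - 1)*(-148) = -⅙*(-148) = 74/3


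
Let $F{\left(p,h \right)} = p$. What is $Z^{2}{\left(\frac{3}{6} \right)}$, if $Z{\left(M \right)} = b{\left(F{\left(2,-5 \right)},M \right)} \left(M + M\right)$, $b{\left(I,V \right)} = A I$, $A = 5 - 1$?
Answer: $64$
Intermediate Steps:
$A = 4$
$b{\left(I,V \right)} = 4 I$
$Z{\left(M \right)} = 16 M$ ($Z{\left(M \right)} = 4 \cdot 2 \left(M + M\right) = 8 \cdot 2 M = 16 M$)
$Z^{2}{\left(\frac{3}{6} \right)} = \left(16 \cdot \frac{3}{6}\right)^{2} = \left(16 \cdot 3 \cdot \frac{1}{6}\right)^{2} = \left(16 \cdot \frac{1}{2}\right)^{2} = 8^{2} = 64$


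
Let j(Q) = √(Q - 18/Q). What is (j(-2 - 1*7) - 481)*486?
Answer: -233766 + 486*I*√7 ≈ -2.3377e+5 + 1285.8*I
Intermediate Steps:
(j(-2 - 1*7) - 481)*486 = (√((-2 - 1*7) - 18/(-2 - 1*7)) - 481)*486 = (√((-2 - 7) - 18/(-2 - 7)) - 481)*486 = (√(-9 - 18/(-9)) - 481)*486 = (√(-9 - 18*(-⅑)) - 481)*486 = (√(-9 + 2) - 481)*486 = (√(-7) - 481)*486 = (I*√7 - 481)*486 = (-481 + I*√7)*486 = -233766 + 486*I*√7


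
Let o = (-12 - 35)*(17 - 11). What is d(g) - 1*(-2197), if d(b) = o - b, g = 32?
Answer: 1883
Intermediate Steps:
o = -282 (o = -47*6 = -282)
d(b) = -282 - b
d(g) - 1*(-2197) = (-282 - 1*32) - 1*(-2197) = (-282 - 32) + 2197 = -314 + 2197 = 1883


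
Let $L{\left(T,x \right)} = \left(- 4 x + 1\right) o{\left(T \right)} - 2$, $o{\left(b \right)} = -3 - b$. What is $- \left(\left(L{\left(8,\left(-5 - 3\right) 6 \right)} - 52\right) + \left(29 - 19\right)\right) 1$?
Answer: $2167$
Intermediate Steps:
$L{\left(T,x \right)} = -2 + \left(1 - 4 x\right) \left(-3 - T\right)$ ($L{\left(T,x \right)} = \left(- 4 x + 1\right) \left(-3 - T\right) - 2 = \left(1 - 4 x\right) \left(-3 - T\right) - 2 = -2 + \left(1 - 4 x\right) \left(-3 - T\right)$)
$- \left(\left(L{\left(8,\left(-5 - 3\right) 6 \right)} - 52\right) + \left(29 - 19\right)\right) 1 = - \left(\left(\left(-5 - 8 + 4 \left(-5 - 3\right) 6 \left(3 + 8\right)\right) - 52\right) + \left(29 - 19\right)\right) 1 = - \left(\left(\left(-5 - 8 + 4 \left(\left(-8\right) 6\right) 11\right) - 52\right) + \left(29 - 19\right)\right) 1 = - \left(\left(\left(-5 - 8 + 4 \left(-48\right) 11\right) - 52\right) + 10\right) 1 = - \left(\left(\left(-5 - 8 - 2112\right) - 52\right) + 10\right) 1 = - \left(\left(-2125 - 52\right) + 10\right) 1 = - \left(-2177 + 10\right) 1 = - \left(-2167\right) 1 = \left(-1\right) \left(-2167\right) = 2167$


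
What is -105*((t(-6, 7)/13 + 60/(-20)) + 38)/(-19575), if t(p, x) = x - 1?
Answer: 3227/16965 ≈ 0.19022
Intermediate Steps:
t(p, x) = -1 + x
-105*((t(-6, 7)/13 + 60/(-20)) + 38)/(-19575) = -105*(((-1 + 7)/13 + 60/(-20)) + 38)/(-19575) = -105*((6*(1/13) + 60*(-1/20)) + 38)*(-1/19575) = -105*((6/13 - 3) + 38)*(-1/19575) = -105*(-33/13 + 38)*(-1/19575) = -105*461/13*(-1/19575) = -48405/13*(-1/19575) = 3227/16965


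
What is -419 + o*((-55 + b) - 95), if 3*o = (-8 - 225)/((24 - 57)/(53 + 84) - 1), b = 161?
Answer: 137441/510 ≈ 269.49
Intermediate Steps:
o = 31921/510 (o = ((-8 - 225)/((24 - 57)/(53 + 84) - 1))/3 = (-233/(-33/137 - 1))/3 = (-233/(-170/137))/3 = (-233*(-137/170))/3 = (⅓)*(31921/170) = 31921/510 ≈ 62.590)
-419 + o*((-55 + b) - 95) = -419 + 31921*((-55 + 161) - 95)/510 = -419 + 31921*(106 - 95)/510 = -419 + (31921/510)*11 = -419 + 351131/510 = 137441/510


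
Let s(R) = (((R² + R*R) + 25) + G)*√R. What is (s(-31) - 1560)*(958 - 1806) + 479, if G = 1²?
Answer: 1323359 - 1651904*I*√31 ≈ 1.3234e+6 - 9.1974e+6*I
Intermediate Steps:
G = 1
s(R) = √R*(26 + 2*R²) (s(R) = (((R² + R*R) + 25) + 1)*√R = (((R² + R²) + 25) + 1)*√R = ((2*R² + 25) + 1)*√R = ((25 + 2*R²) + 1)*√R = (26 + 2*R²)*√R = √R*(26 + 2*R²))
(s(-31) - 1560)*(958 - 1806) + 479 = (2*√(-31)*(13 + (-31)²) - 1560)*(958 - 1806) + 479 = (2*(I*√31)*(13 + 961) - 1560)*(-848) + 479 = (2*(I*√31)*974 - 1560)*(-848) + 479 = (1948*I*√31 - 1560)*(-848) + 479 = (-1560 + 1948*I*√31)*(-848) + 479 = (1322880 - 1651904*I*√31) + 479 = 1323359 - 1651904*I*√31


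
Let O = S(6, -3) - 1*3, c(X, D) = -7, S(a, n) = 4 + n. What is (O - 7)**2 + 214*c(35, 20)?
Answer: -1417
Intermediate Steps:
O = -2 (O = (4 - 3) - 1*3 = 1 - 3 = -2)
(O - 7)**2 + 214*c(35, 20) = (-2 - 7)**2 + 214*(-7) = (-9)**2 - 1498 = 81 - 1498 = -1417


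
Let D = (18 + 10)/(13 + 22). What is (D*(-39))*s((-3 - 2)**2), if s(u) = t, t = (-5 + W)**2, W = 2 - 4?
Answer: -7644/5 ≈ -1528.8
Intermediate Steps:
W = -2
t = 49 (t = (-5 - 2)**2 = (-7)**2 = 49)
D = 4/5 (D = 28/35 = 28*(1/35) = 4/5 ≈ 0.80000)
s(u) = 49
(D*(-39))*s((-3 - 2)**2) = ((4/5)*(-39))*49 = -156/5*49 = -7644/5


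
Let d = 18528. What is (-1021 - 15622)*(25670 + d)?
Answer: -735587314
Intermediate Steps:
(-1021 - 15622)*(25670 + d) = (-1021 - 15622)*(25670 + 18528) = -16643*44198 = -735587314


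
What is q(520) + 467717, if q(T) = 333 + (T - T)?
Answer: 468050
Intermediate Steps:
q(T) = 333 (q(T) = 333 + 0 = 333)
q(520) + 467717 = 333 + 467717 = 468050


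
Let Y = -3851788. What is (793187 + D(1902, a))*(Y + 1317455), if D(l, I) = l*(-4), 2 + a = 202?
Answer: -1990918783807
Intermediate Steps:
a = 200 (a = -2 + 202 = 200)
D(l, I) = -4*l
(793187 + D(1902, a))*(Y + 1317455) = (793187 - 4*1902)*(-3851788 + 1317455) = (793187 - 7608)*(-2534333) = 785579*(-2534333) = -1990918783807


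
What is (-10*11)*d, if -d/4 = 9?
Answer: 3960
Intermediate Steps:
d = -36 (d = -4*9 = -36)
(-10*11)*d = -10*11*(-36) = -110*(-36) = 3960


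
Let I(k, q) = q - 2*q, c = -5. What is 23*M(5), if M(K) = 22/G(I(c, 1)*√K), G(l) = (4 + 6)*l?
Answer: -253*√5/25 ≈ -22.629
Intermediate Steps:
I(k, q) = -q
G(l) = 10*l
M(K) = -11/(5*√K) (M(K) = 22/((10*((-1*1)*√K))) = 22/((10*(-√K))) = 22/((-10*√K)) = 22*(-1/(10*√K)) = -11/(5*√K))
23*M(5) = 23*(-11*√5/25) = -253*√5/25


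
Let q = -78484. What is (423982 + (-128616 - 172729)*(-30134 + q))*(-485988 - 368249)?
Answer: -27960813037868504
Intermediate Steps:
(423982 + (-128616 - 172729)*(-30134 + q))*(-485988 - 368249) = (423982 + (-128616 - 172729)*(-30134 - 78484))*(-485988 - 368249) = (423982 - 301345*(-108618))*(-854237) = (423982 + 32731491210)*(-854237) = 32731915192*(-854237) = -27960813037868504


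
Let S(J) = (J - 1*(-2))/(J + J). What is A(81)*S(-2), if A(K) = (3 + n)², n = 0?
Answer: 0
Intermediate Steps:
S(J) = (2 + J)/(2*J) (S(J) = (J + 2)/((2*J)) = (2 + J)*(1/(2*J)) = (2 + J)/(2*J))
A(K) = 9 (A(K) = (3 + 0)² = 3² = 9)
A(81)*S(-2) = 9*((½)*(2 - 2)/(-2)) = 9*((½)*(-½)*0) = 9*0 = 0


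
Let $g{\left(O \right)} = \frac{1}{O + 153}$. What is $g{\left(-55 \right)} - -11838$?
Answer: $\frac{1160125}{98} \approx 11838.0$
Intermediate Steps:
$g{\left(O \right)} = \frac{1}{153 + O}$
$g{\left(-55 \right)} - -11838 = \frac{1}{153 - 55} - -11838 = \frac{1}{98} + 11838 = \frac{1160125}{98}$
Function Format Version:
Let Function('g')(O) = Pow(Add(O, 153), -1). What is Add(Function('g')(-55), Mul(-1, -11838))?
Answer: Rational(1160125, 98) ≈ 11838.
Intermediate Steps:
Function('g')(O) = Pow(Add(153, O), -1)
Add(Function('g')(-55), Mul(-1, -11838)) = Add(Pow(Add(153, -55), -1), Mul(-1, -11838)) = Add(Pow(98, -1), 11838) = Add(Rational(1, 98), 11838) = Rational(1160125, 98)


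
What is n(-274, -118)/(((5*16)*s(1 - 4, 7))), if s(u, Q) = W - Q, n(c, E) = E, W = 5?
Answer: 59/80 ≈ 0.73750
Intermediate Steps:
s(u, Q) = 5 - Q
n(-274, -118)/(((5*16)*s(1 - 4, 7))) = -118*1/(80*(5 - 1*7)) = -118*1/(80*(5 - 7)) = -118/(80*(-2)) = -118/(-160) = -118*(-1/160) = 59/80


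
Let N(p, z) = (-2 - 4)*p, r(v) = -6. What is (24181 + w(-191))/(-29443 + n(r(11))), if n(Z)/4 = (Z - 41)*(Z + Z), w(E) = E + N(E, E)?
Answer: -25136/27187 ≈ -0.92456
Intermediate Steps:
N(p, z) = -6*p
w(E) = -5*E (w(E) = E - 6*E = -5*E)
n(Z) = 8*Z*(-41 + Z) (n(Z) = 4*((Z - 41)*(Z + Z)) = 4*((-41 + Z)*(2*Z)) = 4*(2*Z*(-41 + Z)) = 8*Z*(-41 + Z))
(24181 + w(-191))/(-29443 + n(r(11))) = (24181 - 5*(-191))/(-29443 + 8*(-6)*(-41 - 6)) = (24181 + 955)/(-29443 + 8*(-6)*(-47)) = 25136/(-29443 + 2256) = 25136/(-27187) = 25136*(-1/27187) = -25136/27187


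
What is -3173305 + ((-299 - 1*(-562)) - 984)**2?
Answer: -2653464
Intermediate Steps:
-3173305 + ((-299 - 1*(-562)) - 984)**2 = -3173305 + ((-299 + 562) - 984)**2 = -3173305 + (263 - 984)**2 = -3173305 + (-721)**2 = -3173305 + 519841 = -2653464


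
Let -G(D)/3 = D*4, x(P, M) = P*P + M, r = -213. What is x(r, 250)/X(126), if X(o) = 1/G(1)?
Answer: -547428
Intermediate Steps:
x(P, M) = M + P² (x(P, M) = P² + M = M + P²)
G(D) = -12*D (G(D) = -3*D*4 = -12*D)
X(o) = -1/12 (X(o) = 1/(-12*1) = 1/(-12) = -1/12)
x(r, 250)/X(126) = (250 + (-213)²)/(-1/12) = (250 + 45369)*(-12) = 45619*(-12) = -547428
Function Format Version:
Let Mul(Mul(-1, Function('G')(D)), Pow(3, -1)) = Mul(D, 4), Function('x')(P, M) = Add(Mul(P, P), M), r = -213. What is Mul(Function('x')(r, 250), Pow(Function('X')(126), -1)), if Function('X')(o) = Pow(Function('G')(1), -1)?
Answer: -547428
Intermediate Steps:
Function('x')(P, M) = Add(M, Pow(P, 2)) (Function('x')(P, M) = Add(Pow(P, 2), M) = Add(M, Pow(P, 2)))
Function('G')(D) = Mul(-12, D) (Function('G')(D) = Mul(-3, Mul(D, 4)) = Mul(-3, Mul(4, D)) = Mul(-12, D))
Function('X')(o) = Rational(-1, 12) (Function('X')(o) = Pow(Mul(-12, 1), -1) = Pow(-12, -1) = Rational(-1, 12))
Mul(Function('x')(r, 250), Pow(Function('X')(126), -1)) = Mul(Add(250, Pow(-213, 2)), Pow(Rational(-1, 12), -1)) = Mul(Add(250, 45369), -12) = Mul(45619, -12) = -547428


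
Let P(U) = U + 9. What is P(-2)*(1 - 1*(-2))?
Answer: 21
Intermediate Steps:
P(U) = 9 + U
P(-2)*(1 - 1*(-2)) = (9 - 2)*(1 - 1*(-2)) = 7*(1 + 2) = 7*3 = 21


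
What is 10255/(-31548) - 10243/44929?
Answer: -783893059/1417420092 ≈ -0.55304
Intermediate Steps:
10255/(-31548) - 10243/44929 = 10255*(-1/31548) - 10243*1/44929 = -10255/31548 - 10243/44929 = -783893059/1417420092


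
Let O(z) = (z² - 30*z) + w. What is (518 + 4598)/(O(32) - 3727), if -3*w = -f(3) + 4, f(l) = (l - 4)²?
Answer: -1279/916 ≈ -1.3963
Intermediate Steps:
f(l) = (-4 + l)²
w = -1 (w = -(-(-4 + 3)² + 4)/3 = -(-1*(-1)² + 4)/3 = -(-1*1 + 4)/3 = -(-1 + 4)/3 = -⅓*3 = -1)
O(z) = -1 + z² - 30*z (O(z) = (z² - 30*z) - 1 = -1 + z² - 30*z)
(518 + 4598)/(O(32) - 3727) = (518 + 4598)/((-1 + 32² - 30*32) - 3727) = 5116/((-1 + 1024 - 960) - 3727) = 5116/(63 - 3727) = 5116/(-3664) = 5116*(-1/3664) = -1279/916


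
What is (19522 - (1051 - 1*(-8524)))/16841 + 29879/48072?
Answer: 981364423/809580552 ≈ 1.2122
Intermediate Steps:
(19522 - (1051 - 1*(-8524)))/16841 + 29879/48072 = (19522 - (1051 + 8524))*(1/16841) + 29879*(1/48072) = (19522 - 1*9575)*(1/16841) + 29879/48072 = (19522 - 9575)*(1/16841) + 29879/48072 = 9947*(1/16841) + 29879/48072 = 9947/16841 + 29879/48072 = 981364423/809580552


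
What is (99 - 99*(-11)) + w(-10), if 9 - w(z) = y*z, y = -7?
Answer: 1127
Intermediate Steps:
w(z) = 9 + 7*z (w(z) = 9 - (-7)*z = 9 + 7*z)
(99 - 99*(-11)) + w(-10) = (99 - 99*(-11)) + (9 + 7*(-10)) = (99 + 1089) + (9 - 70) = 1188 - 61 = 1127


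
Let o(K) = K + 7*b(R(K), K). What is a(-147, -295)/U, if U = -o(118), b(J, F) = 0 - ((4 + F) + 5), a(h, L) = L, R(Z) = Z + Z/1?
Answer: -295/771 ≈ -0.38262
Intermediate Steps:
R(Z) = 2*Z (R(Z) = Z + Z*1 = Z + Z = 2*Z)
b(J, F) = -9 - F (b(J, F) = 0 - (9 + F) = 0 + (-9 - F) = -9 - F)
o(K) = -63 - 6*K (o(K) = K + 7*(-9 - K) = K + (-63 - 7*K) = -63 - 6*K)
U = 771 (U = -(-63 - 6*118) = -(-63 - 708) = -1*(-771) = 771)
a(-147, -295)/U = -295/771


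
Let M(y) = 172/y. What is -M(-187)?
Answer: 172/187 ≈ 0.91979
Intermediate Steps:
-M(-187) = -172/(-187) = -172*(-1)/187 = -1*(-172/187) = 172/187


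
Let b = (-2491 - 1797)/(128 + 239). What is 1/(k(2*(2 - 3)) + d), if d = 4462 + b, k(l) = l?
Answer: 367/1632532 ≈ 0.00022480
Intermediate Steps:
b = -4288/367 ≈ -11.684
d = 1633266/367 (d = 4462 - 4288/367 = 1633266/367 ≈ 4450.3)
1/(k(2*(2 - 3)) + d) = 1/(2*(2 - 3) + 1633266/367) = 1/(2*(-1) + 1633266/367) = 1/(-2 + 1633266/367) = 1/(1632532/367) = 367/1632532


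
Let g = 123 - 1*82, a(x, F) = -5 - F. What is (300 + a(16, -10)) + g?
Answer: 346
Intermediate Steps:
g = 41 (g = 123 - 82 = 41)
(300 + a(16, -10)) + g = (300 + (-5 - 1*(-10))) + 41 = (300 + (-5 + 10)) + 41 = (300 + 5) + 41 = 305 + 41 = 346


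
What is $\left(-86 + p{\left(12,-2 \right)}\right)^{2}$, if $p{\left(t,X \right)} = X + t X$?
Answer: $12544$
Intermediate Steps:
$p{\left(t,X \right)} = X + X t$
$\left(-86 + p{\left(12,-2 \right)}\right)^{2} = \left(-86 - 2 \left(1 + 12\right)\right)^{2} = \left(-86 - 26\right)^{2} = \left(-112\right)^{2} = 12544$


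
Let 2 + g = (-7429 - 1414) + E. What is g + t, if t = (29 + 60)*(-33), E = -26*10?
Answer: -12042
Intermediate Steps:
E = -260
g = -9105 (g = -2 + ((-7429 - 1414) - 260) = -2 + (-8843 - 260) = -2 - 9103 = -9105)
t = -2937 (t = 89*(-33) = -2937)
g + t = -9105 - 2937 = -12042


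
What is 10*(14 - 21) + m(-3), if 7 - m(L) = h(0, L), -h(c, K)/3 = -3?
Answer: -72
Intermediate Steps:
h(c, K) = 9 (h(c, K) = -3*(-3) = 9)
m(L) = -2 (m(L) = 7 - 1*9 = 7 - 9 = -2)
10*(14 - 21) + m(-3) = 10*(14 - 21) - 2 = 10*(-7) - 2 = -70 - 2 = -72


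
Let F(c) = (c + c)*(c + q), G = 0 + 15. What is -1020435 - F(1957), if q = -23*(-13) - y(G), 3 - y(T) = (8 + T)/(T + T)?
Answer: -147625166/15 ≈ -9.8417e+6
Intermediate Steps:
G = 15
y(T) = 3 - (8 + T)/(2*T) (y(T) = 3 - (8 + T)/(T + T) = 3 - (8 + T)/(2*T))
q = 8903/30 (q = -23*(-13) - (5/2 - 4/15) = 299 - (5/2 - 4*1/15) = 299 - (5/2 - 4/15) = 299 - 1*67/30 = 299 - 67/30 = 8903/30 ≈ 296.77)
F(c) = 2*c*(8903/30 + c) (F(c) = (c + c)*(c + 8903/30) = (2*c)*(8903/30 + c) = 2*c*(8903/30 + c))
-1020435 - F(1957) = -1020435 - 1957*(8903 + 30*1957)/15 = -1020435 - 1957*(8903 + 58710)/15 = -1020435 - 1957*67613/15 = -1020435 - 1*132318641/15 = -1020435 - 132318641/15 = -147625166/15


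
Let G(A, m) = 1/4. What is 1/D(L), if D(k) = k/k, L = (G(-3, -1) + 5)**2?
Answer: 1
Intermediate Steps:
G(A, m) = 1/4
L = 441/16 (L = (1/4 + 5)**2 = (21/4)**2 = 441/16 ≈ 27.563)
D(k) = 1
1/D(L) = 1/1 = 1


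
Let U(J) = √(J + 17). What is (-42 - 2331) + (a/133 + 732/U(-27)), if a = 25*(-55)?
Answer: -316984/133 - 366*I*√10/5 ≈ -2383.3 - 231.48*I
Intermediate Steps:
a = -1375
U(J) = √(17 + J)
(-42 - 2331) + (a/133 + 732/U(-27)) = (-42 - 2331) + (-1375/133 + 732/(√(17 - 27))) = -2373 + (-1375*1/133 + 732/(√(-10))) = -2373 + (-1375/133 + 732/((I*√10))) = -2373 + (-1375/133 + 732*(-I*√10/10)) = -2373 + (-1375/133 - 366*I*√10/5) = -316984/133 - 366*I*√10/5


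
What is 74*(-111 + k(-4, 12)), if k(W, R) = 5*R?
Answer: -3774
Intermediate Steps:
74*(-111 + k(-4, 12)) = 74*(-111 + 5*12) = 74*(-111 + 60) = 74*(-51) = -3774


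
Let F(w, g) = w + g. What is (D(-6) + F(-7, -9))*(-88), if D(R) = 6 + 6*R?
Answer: 4048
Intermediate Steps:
F(w, g) = g + w
(D(-6) + F(-7, -9))*(-88) = ((6 + 6*(-6)) + (-9 - 7))*(-88) = ((6 - 36) - 16)*(-88) = (-30 - 16)*(-88) = -46*(-88) = 4048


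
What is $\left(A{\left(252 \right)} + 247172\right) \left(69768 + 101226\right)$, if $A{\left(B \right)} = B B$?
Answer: $53123731944$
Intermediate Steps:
$A{\left(B \right)} = B^{2}$
$\left(A{\left(252 \right)} + 247172\right) \left(69768 + 101226\right) = \left(252^{2} + 247172\right) \left(69768 + 101226\right) = \left(63504 + 247172\right) 170994 = 310676 \cdot 170994 = 53123731944$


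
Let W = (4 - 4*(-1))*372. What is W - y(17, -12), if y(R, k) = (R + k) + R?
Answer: 2954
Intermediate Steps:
y(R, k) = k + 2*R
W = 2976 (W = (4 + 4)*372 = 8*372 = 2976)
W - y(17, -12) = 2976 - (-12 + 2*17) = 2976 - (-12 + 34) = 2976 - 1*22 = 2976 - 22 = 2954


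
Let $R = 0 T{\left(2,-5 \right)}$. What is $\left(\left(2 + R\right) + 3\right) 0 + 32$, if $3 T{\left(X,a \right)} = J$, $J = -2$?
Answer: $32$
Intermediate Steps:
$T{\left(X,a \right)} = - \frac{2}{3}$ ($T{\left(X,a \right)} = \frac{1}{3} \left(-2\right) = - \frac{2}{3}$)
$R = 0$ ($R = 0 \left(- \frac{2}{3}\right) = 0$)
$\left(\left(2 + R\right) + 3\right) 0 + 32 = \left(\left(2 + 0\right) + 3\right) 0 + 32 = \left(2 + 3\right) 0 + 32 = 5 \cdot 0 + 32 = 0 + 32 = 32$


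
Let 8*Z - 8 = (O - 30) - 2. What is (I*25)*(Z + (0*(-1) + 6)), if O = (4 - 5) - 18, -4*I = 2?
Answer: -125/16 ≈ -7.8125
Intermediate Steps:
I = -½ (I = -¼*2 = -½ ≈ -0.50000)
O = -19 (O = -1 - 18 = -19)
Z = -43/8 (Z = 1 + ((-19 - 30) - 2)/8 = 1 + (-49 - 2)/8 = 1 + (⅛)*(-51) = 1 - 51/8 = -43/8 ≈ -5.3750)
(I*25)*(Z + (0*(-1) + 6)) = (-½*25)*(-43/8 + (0*(-1) + 6)) = -25*(-43/8 + (0 + 6))/2 = -25*(-43/8 + 6)/2 = -25/2*5/8 = -125/16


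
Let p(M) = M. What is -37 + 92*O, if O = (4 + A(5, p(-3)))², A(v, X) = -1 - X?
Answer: 3275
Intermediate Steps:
O = 36 (O = (4 + (-1 - 1*(-3)))² = (4 + (-1 + 3))² = (4 + 2)² = 6² = 36)
-37 + 92*O = -37 + 92*36 = -37 + 3312 = 3275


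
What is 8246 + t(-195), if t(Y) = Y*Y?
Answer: 46271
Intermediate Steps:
t(Y) = Y²
8246 + t(-195) = 8246 + (-195)² = 8246 + 38025 = 46271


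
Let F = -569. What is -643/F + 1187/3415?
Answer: 2871248/1943135 ≈ 1.4776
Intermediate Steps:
-643/F + 1187/3415 = -643/(-569) + 1187/3415 = -643*(-1/569) + 1187*(1/3415) = 643/569 + 1187/3415 = 2871248/1943135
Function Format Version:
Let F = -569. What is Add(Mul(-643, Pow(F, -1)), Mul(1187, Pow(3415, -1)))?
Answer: Rational(2871248, 1943135) ≈ 1.4776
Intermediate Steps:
Add(Mul(-643, Pow(F, -1)), Mul(1187, Pow(3415, -1))) = Add(Mul(-643, Pow(-569, -1)), Mul(1187, Pow(3415, -1))) = Add(Mul(-643, Rational(-1, 569)), Mul(1187, Rational(1, 3415))) = Add(Rational(643, 569), Rational(1187, 3415)) = Rational(2871248, 1943135)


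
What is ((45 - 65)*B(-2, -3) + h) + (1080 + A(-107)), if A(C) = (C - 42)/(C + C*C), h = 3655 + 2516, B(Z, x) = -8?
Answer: 84055413/11342 ≈ 7411.0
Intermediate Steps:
h = 6171
A(C) = (-42 + C)/(C + C²)
((45 - 65)*B(-2, -3) + h) + (1080 + A(-107)) = ((45 - 65)*(-8) + 6171) + (1080 + (-42 - 107)/((-107)*(1 - 107))) = (-20*(-8) + 6171) + (1080 - 1/107*(-149)/(-106)) = (160 + 6171) + (1080 - 1/107*(-1/106)*(-149)) = 6331 + (1080 - 149/11342) = 6331 + 12249211/11342 = 84055413/11342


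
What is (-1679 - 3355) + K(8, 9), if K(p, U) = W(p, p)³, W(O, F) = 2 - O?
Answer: -5250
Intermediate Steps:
K(p, U) = (2 - p)³
(-1679 - 3355) + K(8, 9) = (-1679 - 3355) - (-2 + 8)³ = -5034 - 1*6³ = -5034 - 1*216 = -5034 - 216 = -5250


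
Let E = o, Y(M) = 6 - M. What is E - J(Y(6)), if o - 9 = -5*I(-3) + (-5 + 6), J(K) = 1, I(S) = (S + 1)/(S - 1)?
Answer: 13/2 ≈ 6.5000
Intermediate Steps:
I(S) = (1 + S)/(-1 + S)
o = 15/2 (o = 9 + (-5*(1 - 3)/(-1 - 3) + (-5 + 6)) = 9 + (-5*(-2)/(-4) + 1) = 9 + (-(-5)*(-2)/4 + 1) = 9 + (-5*1/2 + 1) = 9 + (-5/2 + 1) = 9 - 3/2 = 15/2 ≈ 7.5000)
E = 15/2 ≈ 7.5000
E - J(Y(6)) = 15/2 - 1*1 = 15/2 - 1 = 13/2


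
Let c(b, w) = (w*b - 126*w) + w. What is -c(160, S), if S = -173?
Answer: 6055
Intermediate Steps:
c(b, w) = -125*w + b*w (c(b, w) = (b*w - 126*w) + w = (-126*w + b*w) + w = -125*w + b*w)
-c(160, S) = -(-173)*(-125 + 160) = -(-173)*35 = -1*(-6055) = 6055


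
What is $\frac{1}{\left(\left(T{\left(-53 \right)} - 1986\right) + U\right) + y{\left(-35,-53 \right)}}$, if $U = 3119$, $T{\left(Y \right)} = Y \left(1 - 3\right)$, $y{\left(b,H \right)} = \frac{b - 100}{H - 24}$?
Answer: $\frac{77}{95538} \approx 0.00080596$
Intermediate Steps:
$y{\left(b,H \right)} = \frac{-100 + b}{-24 + H}$
$T{\left(Y \right)} = - 2 Y$ ($T{\left(Y \right)} = Y \left(-2\right) = - 2 Y$)
$\frac{1}{\left(\left(T{\left(-53 \right)} - 1986\right) + U\right) + y{\left(-35,-53 \right)}} = \frac{1}{\left(\left(\left(-2\right) \left(-53\right) - 1986\right) + 3119\right) + \frac{-100 - 35}{-24 - 53}} = \frac{1}{\left(\left(106 - 1986\right) + 3119\right) + \frac{1}{-77} \left(-135\right)} = \frac{1}{\left(-1880 + 3119\right) - - \frac{135}{77}} = \frac{1}{1239 + \frac{135}{77}} = \frac{1}{\frac{95538}{77}} = \frac{77}{95538}$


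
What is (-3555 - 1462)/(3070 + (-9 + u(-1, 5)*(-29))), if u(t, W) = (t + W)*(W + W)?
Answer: -5017/1901 ≈ -2.6391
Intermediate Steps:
u(t, W) = 2*W*(W + t) (u(t, W) = (W + t)*(2*W) = 2*W*(W + t))
(-3555 - 1462)/(3070 + (-9 + u(-1, 5)*(-29))) = (-3555 - 1462)/(3070 + (-9 + (2*5*(5 - 1))*(-29))) = -5017/(3070 + (-9 + (2*5*4)*(-29))) = -5017/(3070 + (-9 + 40*(-29))) = -5017/(3070 + (-9 - 1160)) = -5017/(3070 - 1169) = -5017/1901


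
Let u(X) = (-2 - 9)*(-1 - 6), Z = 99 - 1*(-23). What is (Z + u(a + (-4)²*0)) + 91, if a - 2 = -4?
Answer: 290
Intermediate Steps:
a = -2 (a = 2 - 4 = -2)
Z = 122 (Z = 99 + 23 = 122)
u(X) = 77 (u(X) = -11*(-7) = 77)
(Z + u(a + (-4)²*0)) + 91 = (122 + 77) + 91 = 199 + 91 = 290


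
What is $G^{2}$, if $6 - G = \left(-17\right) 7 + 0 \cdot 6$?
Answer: $15625$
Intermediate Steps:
$G = 125$ ($G = 6 - \left(\left(-17\right) 7 + 0 \cdot 6\right) = 6 - \left(-119 + 0\right) = 6 - -119 = 6 + 119 = 125$)
$G^{2} = 125^{2} = 15625$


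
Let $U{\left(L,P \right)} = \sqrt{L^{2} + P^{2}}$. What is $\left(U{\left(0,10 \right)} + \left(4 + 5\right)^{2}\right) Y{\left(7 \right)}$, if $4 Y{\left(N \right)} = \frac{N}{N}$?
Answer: $\frac{91}{4} \approx 22.75$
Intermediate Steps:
$Y{\left(N \right)} = \frac{1}{4}$ ($Y{\left(N \right)} = \frac{N \frac{1}{N}}{4} = \frac{1}{4} \cdot 1 = \frac{1}{4}$)
$\left(U{\left(0,10 \right)} + \left(4 + 5\right)^{2}\right) Y{\left(7 \right)} = \left(\sqrt{0^{2} + 10^{2}} + \left(4 + 5\right)^{2}\right) \frac{1}{4} = \left(\sqrt{0 + 100} + 9^{2}\right) \frac{1}{4} = \left(\sqrt{100} + 81\right) \frac{1}{4} = \left(10 + 81\right) \frac{1}{4} = 91 \cdot \frac{1}{4} = \frac{91}{4}$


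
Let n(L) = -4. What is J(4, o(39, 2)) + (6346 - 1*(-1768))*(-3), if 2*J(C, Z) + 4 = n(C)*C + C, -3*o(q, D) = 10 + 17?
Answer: -24350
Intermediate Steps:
o(q, D) = -9 (o(q, D) = -(10 + 17)/3 = -⅓*27 = -9)
J(C, Z) = -2 - 3*C/2 (J(C, Z) = -2 + (-4*C + C)/2 = -2 + (-3*C)/2 = -2 - 3*C/2)
J(4, o(39, 2)) + (6346 - 1*(-1768))*(-3) = (-2 - 3/2*4) + (6346 - 1*(-1768))*(-3) = (-2 - 6) + (6346 + 1768)*(-3) = -8 + 8114*(-3) = -8 - 24342 = -24350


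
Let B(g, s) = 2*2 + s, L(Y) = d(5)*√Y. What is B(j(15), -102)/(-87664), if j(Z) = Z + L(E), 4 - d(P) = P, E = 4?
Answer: 49/43832 ≈ 0.0011179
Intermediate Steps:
d(P) = 4 - P
L(Y) = -√Y (L(Y) = (4 - 1*5)*√Y = (4 - 5)*√Y = -√Y)
j(Z) = -2 + Z (j(Z) = Z - √4 = Z - 1*2 = Z - 2 = -2 + Z)
B(g, s) = 4 + s
B(j(15), -102)/(-87664) = (4 - 102)/(-87664) = -98*(-1/87664) = 49/43832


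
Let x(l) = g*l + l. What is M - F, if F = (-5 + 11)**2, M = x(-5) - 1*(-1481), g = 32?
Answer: 1280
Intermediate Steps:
x(l) = 33*l (x(l) = 32*l + l = 33*l)
M = 1316 (M = 33*(-5) - 1*(-1481) = -165 + 1481 = 1316)
F = 36 (F = 6**2 = 36)
M - F = 1316 - 1*36 = 1316 - 36 = 1280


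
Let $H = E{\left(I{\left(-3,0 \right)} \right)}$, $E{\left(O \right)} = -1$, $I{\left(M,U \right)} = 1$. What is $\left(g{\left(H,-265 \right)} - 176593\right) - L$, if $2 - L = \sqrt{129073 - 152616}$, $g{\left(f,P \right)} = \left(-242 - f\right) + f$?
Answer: $-176837 + i \sqrt{23543} \approx -1.7684 \cdot 10^{5} + 153.44 i$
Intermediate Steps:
$H = -1$
$g{\left(f,P \right)} = -242$
$L = 2 - i \sqrt{23543}$ ($L = 2 - \sqrt{129073 - 152616} = 2 - \sqrt{-23543} = 2 - i \sqrt{23543} \approx 2.0 - 153.44 i$)
$\left(g{\left(H,-265 \right)} - 176593\right) - L = \left(-242 - 176593\right) - \left(2 - i \sqrt{23543}\right) = -176835 - \left(2 - i \sqrt{23543}\right) = -176837 + i \sqrt{23543}$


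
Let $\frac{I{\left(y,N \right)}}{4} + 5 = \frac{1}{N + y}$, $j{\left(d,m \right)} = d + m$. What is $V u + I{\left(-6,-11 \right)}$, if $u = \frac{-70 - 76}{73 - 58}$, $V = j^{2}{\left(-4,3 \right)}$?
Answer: $- \frac{7642}{255} \approx -29.969$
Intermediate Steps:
$I{\left(y,N \right)} = -20 + \frac{4}{N + y}$
$V = 1$ ($V = \left(-4 + 3\right)^{2} = \left(-1\right)^{2} = 1$)
$u = - \frac{146}{15} \approx -9.7333$
$V u + I{\left(-6,-11 \right)} = 1 \left(- \frac{146}{15}\right) + \frac{4 \left(1 - -55 - -30\right)}{-11 - 6} = - \frac{146}{15} + \frac{4 \left(1 + 55 + 30\right)}{-17} = - \frac{146}{15} + 4 \left(- \frac{1}{17}\right) 86 = - \frac{146}{15} - \frac{344}{17} = - \frac{7642}{255}$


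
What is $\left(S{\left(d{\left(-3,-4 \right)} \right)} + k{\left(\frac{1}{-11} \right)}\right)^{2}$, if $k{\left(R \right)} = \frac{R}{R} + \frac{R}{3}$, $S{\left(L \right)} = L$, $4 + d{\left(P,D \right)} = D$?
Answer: $\frac{53824}{1089} \approx 49.425$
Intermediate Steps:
$d{\left(P,D \right)} = -4 + D$
$k{\left(R \right)} = 1 + \frac{R}{3}$ ($k{\left(R \right)} = 1 + R \frac{1}{3} = 1 + \frac{R}{3}$)
$\left(S{\left(d{\left(-3,-4 \right)} \right)} + k{\left(\frac{1}{-11} \right)}\right)^{2} = \left(\left(-4 - 4\right) + \left(1 + \frac{1}{3 \left(-11\right)}\right)\right)^{2} = \left(-8 + \left(1 + \frac{1}{3} \left(- \frac{1}{11}\right)\right)\right)^{2} = \left(-8 + \left(1 - \frac{1}{33}\right)\right)^{2} = \left(-8 + \frac{32}{33}\right)^{2} = \left(- \frac{232}{33}\right)^{2} = \frac{53824}{1089}$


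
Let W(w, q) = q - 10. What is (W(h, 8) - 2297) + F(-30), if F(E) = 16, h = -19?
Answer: -2283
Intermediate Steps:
W(w, q) = -10 + q
(W(h, 8) - 2297) + F(-30) = ((-10 + 8) - 2297) + 16 = (-2 - 2297) + 16 = -2299 + 16 = -2283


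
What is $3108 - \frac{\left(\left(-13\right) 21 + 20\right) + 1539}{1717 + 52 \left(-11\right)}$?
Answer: $\frac{3557374}{1145} \approx 3106.9$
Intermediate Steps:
$3108 - \frac{\left(\left(-13\right) 21 + 20\right) + 1539}{1717 + 52 \left(-11\right)} = 3108 - \frac{\left(-273 + 20\right) + 1539}{1717 - 572} = 3108 - \frac{-253 + 1539}{1145} = 3108 - 1286 \cdot \frac{1}{1145} = 3108 - \frac{1286}{1145} = \frac{3557374}{1145}$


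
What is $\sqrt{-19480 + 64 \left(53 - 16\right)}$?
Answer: $2 i \sqrt{4278} \approx 130.81 i$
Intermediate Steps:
$\sqrt{-19480 + 64 \left(53 - 16\right)} = \sqrt{-19480 + 64 \cdot 37} = \sqrt{-19480 + 2368} = \sqrt{-17112} = 2 i \sqrt{4278}$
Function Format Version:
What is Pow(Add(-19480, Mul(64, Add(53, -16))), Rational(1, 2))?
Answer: Mul(2, I, Pow(4278, Rational(1, 2))) ≈ Mul(130.81, I)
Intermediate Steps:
Pow(Add(-19480, Mul(64, Add(53, -16))), Rational(1, 2)) = Pow(Add(-19480, Mul(64, 37)), Rational(1, 2)) = Pow(Add(-19480, 2368), Rational(1, 2)) = Pow(-17112, Rational(1, 2)) = Mul(2, I, Pow(4278, Rational(1, 2)))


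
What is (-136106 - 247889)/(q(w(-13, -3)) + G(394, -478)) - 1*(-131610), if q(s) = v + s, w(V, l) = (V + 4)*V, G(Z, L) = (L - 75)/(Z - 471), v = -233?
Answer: 161761115/1197 ≈ 1.3514e+5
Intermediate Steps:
G(Z, L) = (-75 + L)/(-471 + Z)
w(V, l) = V*(4 + V) (w(V, l) = (4 + V)*V = V*(4 + V))
q(s) = -233 + s
(-136106 - 247889)/(q(w(-13, -3)) + G(394, -478)) - 1*(-131610) = (-136106 - 247889)/((-233 - 13*(4 - 13)) + (-75 - 478)/(-471 + 394)) - 1*(-131610) = -383995/((-233 - 13*(-9)) - 553/(-77)) + 131610 = -383995/((-233 + 117) - 1/77*(-553)) + 131610 = -383995/(-116 + 79/11) + 131610 = -383995/(-1197/11) + 131610 = -383995*(-11/1197) + 131610 = 4223945/1197 + 131610 = 161761115/1197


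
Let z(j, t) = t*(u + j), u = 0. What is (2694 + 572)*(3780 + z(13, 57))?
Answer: 14765586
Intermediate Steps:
z(j, t) = j*t (z(j, t) = t*(0 + j) = t*j = j*t)
(2694 + 572)*(3780 + z(13, 57)) = (2694 + 572)*(3780 + 13*57) = 3266*(3780 + 741) = 3266*4521 = 14765586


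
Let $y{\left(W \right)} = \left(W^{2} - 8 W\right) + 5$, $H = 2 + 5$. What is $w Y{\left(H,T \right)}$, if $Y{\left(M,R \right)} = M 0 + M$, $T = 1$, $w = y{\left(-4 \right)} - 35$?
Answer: $126$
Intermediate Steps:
$H = 7$
$y{\left(W \right)} = 5 + W^{2} - 8 W$
$w = 18$ ($w = \left(5 + \left(-4\right)^{2} - -32\right) - 35 = \left(5 + 16 + 32\right) - 35 = 53 - 35 = 18$)
$Y{\left(M,R \right)} = M$ ($Y{\left(M,R \right)} = 0 + M = M$)
$w Y{\left(H,T \right)} = 18 \cdot 7 = 126$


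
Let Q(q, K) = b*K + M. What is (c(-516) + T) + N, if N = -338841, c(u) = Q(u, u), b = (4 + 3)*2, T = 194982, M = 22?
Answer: -151061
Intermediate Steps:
b = 14 (b = 7*2 = 14)
Q(q, K) = 22 + 14*K (Q(q, K) = 14*K + 22 = 22 + 14*K)
c(u) = 22 + 14*u
(c(-516) + T) + N = ((22 + 14*(-516)) + 194982) - 338841 = ((22 - 7224) + 194982) - 338841 = (-7202 + 194982) - 338841 = 187780 - 338841 = -151061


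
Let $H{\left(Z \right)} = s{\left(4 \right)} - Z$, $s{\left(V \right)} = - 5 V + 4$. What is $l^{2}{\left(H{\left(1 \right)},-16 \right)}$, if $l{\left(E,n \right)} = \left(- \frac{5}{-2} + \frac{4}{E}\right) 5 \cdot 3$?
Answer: $\frac{1334025}{1156} \approx 1154.0$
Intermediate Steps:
$s{\left(V \right)} = 4 - 5 V$
$H{\left(Z \right)} = -16 - Z$ ($H{\left(Z \right)} = \left(4 - 20\right) - Z = -16 - Z$)
$l{\left(E,n \right)} = \frac{75}{2} + \frac{60}{E}$ ($l{\left(E,n \right)} = \left(\left(-5\right) \left(- \frac{1}{2}\right) + \frac{4}{E}\right) 5 \cdot 3 = \left(\frac{5}{2} + \frac{4}{E}\right) 5 \cdot 3 = \left(\frac{25}{2} + \frac{20}{E}\right) 3 = \frac{75}{2} + \frac{60}{E}$)
$l^{2}{\left(H{\left(1 \right)},-16 \right)} = \left(\frac{75}{2} + \frac{60}{-16 - 1}\right)^{2} = \left(\frac{75}{2} + \frac{60}{-17}\right)^{2} = \left(\frac{75}{2} + 60 \left(- \frac{1}{17}\right)\right)^{2} = \left(\frac{75}{2} - \frac{60}{17}\right)^{2} = \left(\frac{1155}{34}\right)^{2} = \frac{1334025}{1156}$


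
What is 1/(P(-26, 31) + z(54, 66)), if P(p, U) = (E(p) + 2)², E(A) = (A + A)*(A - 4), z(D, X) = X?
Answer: 1/2439910 ≈ 4.0985e-7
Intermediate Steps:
E(A) = 2*A*(-4 + A) (E(A) = (2*A)*(-4 + A) = 2*A*(-4 + A))
P(p, U) = (2 + 2*p*(-4 + p))² (P(p, U) = (2*p*(-4 + p) + 2)² = (2 + 2*p*(-4 + p))²)
1/(P(-26, 31) + z(54, 66)) = 1/(4*(1 - 26*(-4 - 26))² + 66) = 1/(4*(1 - 26*(-30))² + 66) = 1/(4*(1 + 780)² + 66) = 1/(4*781² + 66) = 1/(4*609961 + 66) = 1/(2439844 + 66) = 1/2439910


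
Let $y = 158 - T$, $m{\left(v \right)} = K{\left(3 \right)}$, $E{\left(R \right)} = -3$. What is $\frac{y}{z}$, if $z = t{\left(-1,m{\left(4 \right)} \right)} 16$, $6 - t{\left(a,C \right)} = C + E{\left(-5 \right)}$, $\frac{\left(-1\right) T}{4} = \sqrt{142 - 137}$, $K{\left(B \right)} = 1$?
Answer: $\frac{79}{64} + \frac{\sqrt{5}}{32} \approx 1.3043$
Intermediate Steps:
$m{\left(v \right)} = 1$
$T = - 4 \sqrt{5}$ ($T = - 4 \sqrt{142 - 137} = - 4 \sqrt{5} \approx -8.9443$)
$t{\left(a,C \right)} = 9 - C$ ($t{\left(a,C \right)} = 6 - \left(C - 3\right) = 6 - \left(-3 + C\right) = 9 - C$)
$y = 158 + 4 \sqrt{5}$ ($y = 158 - - 4 \sqrt{5} = 158 + 4 \sqrt{5} \approx 166.94$)
$z = 128$ ($z = \left(9 - 1\right) 16 = 8 \cdot 16 = 128$)
$\frac{y}{z} = \frac{158 + 4 \sqrt{5}}{128} = \left(158 + 4 \sqrt{5}\right) \frac{1}{128} = \frac{79}{64} + \frac{\sqrt{5}}{32}$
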